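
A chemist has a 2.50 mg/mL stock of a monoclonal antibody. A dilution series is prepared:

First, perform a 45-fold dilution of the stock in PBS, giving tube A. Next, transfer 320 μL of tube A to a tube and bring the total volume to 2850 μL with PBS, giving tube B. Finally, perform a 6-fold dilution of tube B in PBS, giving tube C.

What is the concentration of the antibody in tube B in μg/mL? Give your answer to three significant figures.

6.24 μg/mL

Step 1: 45-fold → factor 45
Step 2: 320 μL brought to 2850 μL → factor 2850/320 = 8.9062
Dilution factor through tube B = 45 × 8.9062 = 400.78
[tube B] = 2.50 mg/mL / 400.78 = 0.006238 mg/mL = 6.24 μg/mL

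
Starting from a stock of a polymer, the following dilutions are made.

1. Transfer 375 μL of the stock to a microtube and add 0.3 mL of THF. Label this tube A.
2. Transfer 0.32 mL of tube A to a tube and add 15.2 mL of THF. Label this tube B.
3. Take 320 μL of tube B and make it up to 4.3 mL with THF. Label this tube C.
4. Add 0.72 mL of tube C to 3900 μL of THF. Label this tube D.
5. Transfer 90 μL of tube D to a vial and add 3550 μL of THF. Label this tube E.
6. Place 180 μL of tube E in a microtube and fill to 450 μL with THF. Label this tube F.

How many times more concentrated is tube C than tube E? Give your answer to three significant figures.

Step 1: 375 μL + 0.3 mL = 675 μL total → factor 675/375 = 1.8
Step 2: 0.32 mL + 15.2 mL = 15.52 mL total → factor 15.52/0.32 = 48.5
Step 3: 320 μL brought to 4.3 mL → factor 4300/320 = 13.438
Step 4: 0.72 mL + 3900 μL = 4.62 mL total → factor 4.62/0.72 = 6.4167
Step 5: 90 μL + 3550 μL = 3640 μL total → factor 3640/90 = 40.444
Dilution factor to tube C = 1173.1; to tube E = 3.0444 × 10^5
[tube C]/[tube E] = (factor to tube E)/(factor to tube C) = 3.0444 × 10^5/1173.1 = 260

260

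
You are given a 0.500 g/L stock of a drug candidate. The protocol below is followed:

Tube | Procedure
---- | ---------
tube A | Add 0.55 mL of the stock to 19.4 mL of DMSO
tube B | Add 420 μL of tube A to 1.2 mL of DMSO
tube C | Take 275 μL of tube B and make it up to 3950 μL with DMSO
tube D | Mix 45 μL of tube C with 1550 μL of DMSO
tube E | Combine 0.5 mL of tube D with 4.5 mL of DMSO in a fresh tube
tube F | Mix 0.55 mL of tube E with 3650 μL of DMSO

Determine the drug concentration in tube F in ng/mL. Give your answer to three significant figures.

Step 1: 0.55 mL + 19.4 mL = 19.95 mL total → factor 19.95/0.55 = 36.273
Step 2: 420 μL + 1.2 mL = 1620 μL total → factor 1620/420 = 3.8571
Step 3: 275 μL brought to 3950 μL → factor 3950/275 = 14.364
Step 4: 45 μL + 1550 μL = 1595 μL total → factor 1595/45 = 35.444
Step 5: 0.5 mL + 4.5 mL = 5 mL total → factor 5/0.5 = 10
Step 6: 0.55 mL + 3650 μL = 4.2 mL total → factor 4.2/0.55 = 7.6364
Overall dilution factor = 36.273 × 3.8571 × 14.364 × 35.444 × 10 × 7.6364 = 5.4393 × 10^6
Final = 0.500 g/L / 5.4393 × 10^6 = 9.192 × 10^-8 g/L = 0.0919 ng/mL

0.0919 ng/mL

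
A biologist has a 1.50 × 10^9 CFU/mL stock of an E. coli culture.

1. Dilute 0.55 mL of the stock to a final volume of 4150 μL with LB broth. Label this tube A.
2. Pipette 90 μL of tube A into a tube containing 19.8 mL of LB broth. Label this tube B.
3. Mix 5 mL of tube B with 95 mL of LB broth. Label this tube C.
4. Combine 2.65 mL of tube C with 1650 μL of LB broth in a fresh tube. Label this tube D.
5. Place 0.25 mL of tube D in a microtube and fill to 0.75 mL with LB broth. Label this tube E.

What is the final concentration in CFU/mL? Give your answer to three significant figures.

9.24 × 10^3 CFU/mL

Step 1: 0.55 mL brought to 4150 μL → factor 4.15/0.55 = 7.5455
Step 2: 90 μL + 19.8 mL = 19890 μL total → factor 19890/90 = 221
Step 3: 5 mL + 95 mL = 100 mL total → factor 100/5 = 20
Step 4: 2.65 mL + 1650 μL = 4.3 mL total → factor 4.3/2.65 = 1.6226
Step 5: 0.25 mL brought to 0.75 mL → factor 0.75/0.25 = 3
Overall dilution factor = 7.5455 × 221 × 20 × 1.6226 × 3 = 1.6235 × 10^5
Final = 1.50 × 10^9 CFU/mL / 1.6235 × 10^5 = 9.24 × 10^3 CFU/mL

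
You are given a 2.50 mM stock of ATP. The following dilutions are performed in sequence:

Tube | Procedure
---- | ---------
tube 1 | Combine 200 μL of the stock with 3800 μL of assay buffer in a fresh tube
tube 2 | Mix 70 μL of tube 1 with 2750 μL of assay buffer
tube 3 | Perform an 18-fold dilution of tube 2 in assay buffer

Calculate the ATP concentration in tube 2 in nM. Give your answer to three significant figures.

Step 1: 200 μL + 3800 μL = 4000 μL total → factor 4000/200 = 20
Step 2: 70 μL + 2750 μL = 2820 μL total → factor 2820/70 = 40.286
Dilution factor through tube 2 = 20 × 40.286 = 805.71
[tube 2] = 2.50 mM / 805.71 = 0.003103 mM = 3.10 × 10^3 nM

3.10 × 10^3 nM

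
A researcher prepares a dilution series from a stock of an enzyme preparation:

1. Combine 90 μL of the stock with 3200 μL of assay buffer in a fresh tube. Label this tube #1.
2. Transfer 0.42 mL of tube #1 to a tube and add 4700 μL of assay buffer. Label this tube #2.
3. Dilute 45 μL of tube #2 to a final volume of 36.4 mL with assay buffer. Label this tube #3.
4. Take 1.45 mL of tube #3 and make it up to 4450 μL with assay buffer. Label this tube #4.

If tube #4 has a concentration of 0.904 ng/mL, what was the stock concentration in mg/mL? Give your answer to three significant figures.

Step 1: 90 μL + 3200 μL = 3290 μL total → factor 3290/90 = 36.556
Step 2: 0.42 mL + 4700 μL = 5.12 mL total → factor 5.12/0.42 = 12.19
Step 3: 45 μL brought to 36.4 mL → factor 36400/45 = 808.89
Step 4: 1.45 mL brought to 4450 μL → factor 4.45/1.45 = 3.069
Overall dilution factor = 36.556 × 12.19 × 808.89 × 3.069 = 1.1063 × 10^6
Stock = 0.904 ng/mL × 1.1063 × 10^6 = 1.000 × 10^6 ng/mL = 1.00 mg/mL

1.00 mg/mL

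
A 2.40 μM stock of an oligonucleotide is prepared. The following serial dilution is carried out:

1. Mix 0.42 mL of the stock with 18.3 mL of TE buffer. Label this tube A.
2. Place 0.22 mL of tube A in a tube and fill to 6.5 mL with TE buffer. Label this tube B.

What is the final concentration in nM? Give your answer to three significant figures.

1.82 nM

Step 1: 0.42 mL + 18.3 mL = 18.72 mL total → factor 18.72/0.42 = 44.571
Step 2: 0.22 mL brought to 6.5 mL → factor 6.5/0.22 = 29.545
Overall dilution factor = 44.571 × 29.545 = 1316.9
Final = 2.40 μM / 1316.9 = 0.001822 μM = 1.82 nM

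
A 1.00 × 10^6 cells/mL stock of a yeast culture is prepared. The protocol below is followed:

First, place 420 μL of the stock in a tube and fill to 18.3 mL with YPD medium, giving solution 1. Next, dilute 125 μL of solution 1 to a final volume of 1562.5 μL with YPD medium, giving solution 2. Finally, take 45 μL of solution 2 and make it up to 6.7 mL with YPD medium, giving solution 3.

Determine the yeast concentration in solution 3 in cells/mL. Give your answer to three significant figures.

12.3 cells/mL

Step 1: 420 μL brought to 18.3 mL → factor 18300/420 = 43.571
Step 2: 125 μL brought to 1562.5 μL → factor 1562.5/125 = 12.5
Step 3: 45 μL brought to 6.7 mL → factor 6700/45 = 148.89
Overall dilution factor = 43.571 × 12.5 × 148.89 = 81091
Final = 1.00 × 10^6 cells/mL / 81091 = 12.3 cells/mL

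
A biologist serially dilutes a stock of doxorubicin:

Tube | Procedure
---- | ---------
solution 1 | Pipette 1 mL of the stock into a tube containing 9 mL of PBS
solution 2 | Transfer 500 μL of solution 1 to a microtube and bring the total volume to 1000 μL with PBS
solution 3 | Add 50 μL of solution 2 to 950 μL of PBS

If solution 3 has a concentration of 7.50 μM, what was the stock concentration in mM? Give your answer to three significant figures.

Step 1: 1 mL + 9 mL = 10 mL total → factor 10/1 = 10
Step 2: 500 μL brought to 1000 μL → factor 1000/500 = 2
Step 3: 50 μL + 950 μL = 1000 μL total → factor 1000/50 = 20
Overall dilution factor = 10 × 2 × 20 = 400
Stock = 7.50 μM × 400 = 3000 μM = 3.00 mM

3.00 mM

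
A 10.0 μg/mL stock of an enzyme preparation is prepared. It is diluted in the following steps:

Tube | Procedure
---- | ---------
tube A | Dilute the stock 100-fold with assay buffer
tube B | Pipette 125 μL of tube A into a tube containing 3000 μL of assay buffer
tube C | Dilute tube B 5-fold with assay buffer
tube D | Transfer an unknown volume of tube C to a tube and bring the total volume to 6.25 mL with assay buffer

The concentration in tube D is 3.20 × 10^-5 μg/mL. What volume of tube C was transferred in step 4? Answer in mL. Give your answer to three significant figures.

Step 1: 100-fold → factor 100
Step 2: 125 μL + 3000 μL = 3125 μL total → factor 3125/125 = 25
Step 3: 5-fold → factor 5
Step 4: v brought to 6.25 mL → factor = 6.25 mL/v
Product of known-step factors = 12500
Overall factor = 10.0 μg/mL / (3.20 × 10^-5 μg/mL) = 3.125 × 10^5
Step-4 factor = 3.125 × 10^5 / 12500 = 25
v = 6.25 mL / 25 = 0.250 mL

0.250 mL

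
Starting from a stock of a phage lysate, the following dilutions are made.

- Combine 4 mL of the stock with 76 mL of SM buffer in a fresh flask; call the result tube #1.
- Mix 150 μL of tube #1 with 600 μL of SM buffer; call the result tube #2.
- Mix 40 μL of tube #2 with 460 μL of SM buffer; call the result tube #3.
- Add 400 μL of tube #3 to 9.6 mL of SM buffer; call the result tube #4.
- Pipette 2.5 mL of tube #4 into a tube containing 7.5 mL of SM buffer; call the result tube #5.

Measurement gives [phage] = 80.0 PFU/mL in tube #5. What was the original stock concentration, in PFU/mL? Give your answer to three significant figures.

1.00 × 10^7 PFU/mL

Step 1: 4 mL + 76 mL = 80 mL total → factor 80/4 = 20
Step 2: 150 μL + 600 μL = 750 μL total → factor 750/150 = 5
Step 3: 40 μL + 460 μL = 500 μL total → factor 500/40 = 12.5
Step 4: 400 μL + 9.6 mL = 10000 μL total → factor 10000/400 = 25
Step 5: 2.5 mL + 7.5 mL = 10 mL total → factor 10/2.5 = 4
Overall dilution factor = 20 × 5 × 12.5 × 25 × 4 = 1.25 × 10^5
Stock = 80.0 PFU/mL × 1.25 × 10^5 = 1.00 × 10^7 PFU/mL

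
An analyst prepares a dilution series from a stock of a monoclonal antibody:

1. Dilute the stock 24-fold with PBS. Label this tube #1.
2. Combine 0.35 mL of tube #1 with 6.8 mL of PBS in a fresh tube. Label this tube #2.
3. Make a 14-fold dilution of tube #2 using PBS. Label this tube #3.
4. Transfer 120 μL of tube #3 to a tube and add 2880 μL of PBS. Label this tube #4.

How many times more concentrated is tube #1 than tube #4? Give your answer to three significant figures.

Step 1: 24-fold → factor 24
Step 2: 0.35 mL + 6.8 mL = 7.15 mL total → factor 7.15/0.35 = 20.429
Step 3: 14-fold → factor 14
Step 4: 120 μL + 2880 μL = 3000 μL total → factor 3000/120 = 25
Dilution factor to tube #1 = 24; to tube #4 = 1.716 × 10^5
[tube #1]/[tube #4] = (factor to tube #4)/(factor to tube #1) = 1.716 × 10^5/24 = 7.15 × 10^3

7.15 × 10^3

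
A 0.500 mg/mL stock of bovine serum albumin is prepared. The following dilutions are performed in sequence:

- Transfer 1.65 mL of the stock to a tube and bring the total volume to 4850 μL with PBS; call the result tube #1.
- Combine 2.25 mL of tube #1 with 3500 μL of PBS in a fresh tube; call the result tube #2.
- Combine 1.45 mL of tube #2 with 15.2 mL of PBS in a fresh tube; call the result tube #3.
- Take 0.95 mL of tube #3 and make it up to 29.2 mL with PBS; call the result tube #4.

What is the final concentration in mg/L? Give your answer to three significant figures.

Step 1: 1.65 mL brought to 4850 μL → factor 4.85/1.65 = 2.9394
Step 2: 2.25 mL + 3500 μL = 5.75 mL total → factor 5.75/2.25 = 2.5556
Step 3: 1.45 mL + 15.2 mL = 16.65 mL total → factor 16.65/1.45 = 11.483
Step 4: 0.95 mL brought to 29.2 mL → factor 29.2/0.95 = 30.737
Overall dilution factor = 2.9394 × 2.5556 × 11.483 × 30.737 = 2651.2
Final = 0.500 mg/mL / 2651.2 = 0.0001886 mg/mL = 0.189 mg/L

0.189 mg/L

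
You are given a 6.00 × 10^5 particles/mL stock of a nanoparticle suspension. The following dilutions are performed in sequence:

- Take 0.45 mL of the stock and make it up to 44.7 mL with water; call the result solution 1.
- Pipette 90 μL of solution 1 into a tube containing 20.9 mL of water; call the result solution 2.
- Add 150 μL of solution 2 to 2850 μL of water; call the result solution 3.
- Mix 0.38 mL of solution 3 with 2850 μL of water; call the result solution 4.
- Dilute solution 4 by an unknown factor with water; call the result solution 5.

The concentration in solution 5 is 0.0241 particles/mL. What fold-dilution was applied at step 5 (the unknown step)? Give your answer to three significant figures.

Step 1: 0.45 mL brought to 44.7 mL → factor 44.7/0.45 = 99.333
Step 2: 90 μL + 20.9 mL = 20990 μL total → factor 20990/90 = 233.22
Step 3: 150 μL + 2850 μL = 3000 μL total → factor 3000/150 = 20
Step 4: 0.38 mL + 2850 μL = 3.23 mL total → factor 3.23/0.38 = 8.5
Step 5: unknown factor x
Product of known-step factors = 3.9383 × 10^6
Overall factor = 6.00 × 10^5 particles/mL / (0.0241 particles/mL) = 2.4896 × 10^7
x = 2.4896 × 10^7 / 3.9383 × 10^6 = 6.32

6.32-fold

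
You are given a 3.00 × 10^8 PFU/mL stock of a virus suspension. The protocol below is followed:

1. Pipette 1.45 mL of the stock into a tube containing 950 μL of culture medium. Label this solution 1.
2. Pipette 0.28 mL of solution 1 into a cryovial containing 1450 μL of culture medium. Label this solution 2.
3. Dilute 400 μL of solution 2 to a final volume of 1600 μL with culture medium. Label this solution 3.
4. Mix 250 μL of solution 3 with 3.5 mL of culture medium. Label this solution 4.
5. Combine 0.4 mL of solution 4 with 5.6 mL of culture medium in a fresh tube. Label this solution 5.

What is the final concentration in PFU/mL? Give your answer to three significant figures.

3.26 × 10^4 PFU/mL

Step 1: 1.45 mL + 950 μL = 2.4 mL total → factor 2.4/1.45 = 1.6552
Step 2: 0.28 mL + 1450 μL = 1.73 mL total → factor 1.73/0.28 = 6.1786
Step 3: 400 μL brought to 1600 μL → factor 1600/400 = 4
Step 4: 250 μL + 3.5 mL = 3750 μL total → factor 3750/250 = 15
Step 5: 0.4 mL + 5.6 mL = 6 mL total → factor 6/0.4 = 15
Overall dilution factor = 1.6552 × 6.1786 × 4 × 15 × 15 = 9203.9
Final = 3.00 × 10^8 PFU/mL / 9203.9 = 3.26 × 10^4 PFU/mL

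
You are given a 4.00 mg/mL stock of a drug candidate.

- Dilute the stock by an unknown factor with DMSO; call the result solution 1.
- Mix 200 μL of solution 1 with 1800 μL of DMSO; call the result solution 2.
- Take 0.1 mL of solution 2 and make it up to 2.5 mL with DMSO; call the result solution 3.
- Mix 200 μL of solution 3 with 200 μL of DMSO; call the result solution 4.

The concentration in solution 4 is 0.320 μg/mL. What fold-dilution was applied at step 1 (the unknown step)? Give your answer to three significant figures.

Step 1: unknown factor x
Step 2: 200 μL + 1800 μL = 2000 μL total → factor 2000/200 = 10
Step 3: 0.1 mL brought to 2.5 mL → factor 2.5/0.1 = 25
Step 4: 200 μL + 200 μL = 400 μL total → factor 400/200 = 2
Product of known-step factors = 500
Overall factor = 4.00 mg/mL / (0.320 μg/mL) = 12500
x = 12500 / 500 = 25.0

25.0-fold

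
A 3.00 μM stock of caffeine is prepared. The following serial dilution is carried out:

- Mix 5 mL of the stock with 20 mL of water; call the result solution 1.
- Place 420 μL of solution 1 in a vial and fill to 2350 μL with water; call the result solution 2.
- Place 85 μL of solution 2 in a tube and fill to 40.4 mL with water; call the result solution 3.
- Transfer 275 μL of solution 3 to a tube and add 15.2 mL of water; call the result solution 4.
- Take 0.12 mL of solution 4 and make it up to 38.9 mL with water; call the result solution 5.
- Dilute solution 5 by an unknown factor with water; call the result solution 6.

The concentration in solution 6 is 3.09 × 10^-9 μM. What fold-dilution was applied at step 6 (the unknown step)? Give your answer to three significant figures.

Step 1: 5 mL + 20 mL = 25 mL total → factor 25/5 = 5
Step 2: 420 μL brought to 2350 μL → factor 2350/420 = 5.5952
Step 3: 85 μL brought to 40.4 mL → factor 40400/85 = 475.29
Step 4: 275 μL + 15.2 mL = 15475 μL total → factor 15475/275 = 56.273
Step 5: 0.12 mL brought to 38.9 mL → factor 38.9/0.12 = 324.17
Step 6: unknown factor x
Product of known-step factors = 2.4256 × 10^8
Overall factor = 3.00 μM / (3.09 × 10^-9 μM) = 9.7087 × 10^8
x = 9.7087 × 10^8 / 2.4256 × 10^8 = 4.00

4.00-fold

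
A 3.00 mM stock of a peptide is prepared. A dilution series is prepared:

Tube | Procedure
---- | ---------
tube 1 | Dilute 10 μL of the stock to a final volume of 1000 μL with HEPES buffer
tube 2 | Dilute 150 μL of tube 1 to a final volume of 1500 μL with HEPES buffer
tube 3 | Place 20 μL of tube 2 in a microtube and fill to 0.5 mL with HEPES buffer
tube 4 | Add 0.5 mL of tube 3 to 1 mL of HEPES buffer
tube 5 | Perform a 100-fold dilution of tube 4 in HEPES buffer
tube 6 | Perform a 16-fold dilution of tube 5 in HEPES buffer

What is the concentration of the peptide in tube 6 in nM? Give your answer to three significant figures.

Step 1: 10 μL brought to 1000 μL → factor 1000/10 = 100
Step 2: 150 μL brought to 1500 μL → factor 1500/150 = 10
Step 3: 20 μL brought to 0.5 mL → factor 500/20 = 25
Step 4: 0.5 mL + 1 mL = 1.5 mL total → factor 1.5/0.5 = 3
Step 5: 100-fold → factor 100
Step 6: 16-fold → factor 16
Overall dilution factor = 100 × 10 × 25 × 3 × 100 × 16 = 1.2 × 10^8
Final = 3.00 mM / 1.2 × 10^8 = 2.500 × 10^-8 mM = 0.0250 nM

0.0250 nM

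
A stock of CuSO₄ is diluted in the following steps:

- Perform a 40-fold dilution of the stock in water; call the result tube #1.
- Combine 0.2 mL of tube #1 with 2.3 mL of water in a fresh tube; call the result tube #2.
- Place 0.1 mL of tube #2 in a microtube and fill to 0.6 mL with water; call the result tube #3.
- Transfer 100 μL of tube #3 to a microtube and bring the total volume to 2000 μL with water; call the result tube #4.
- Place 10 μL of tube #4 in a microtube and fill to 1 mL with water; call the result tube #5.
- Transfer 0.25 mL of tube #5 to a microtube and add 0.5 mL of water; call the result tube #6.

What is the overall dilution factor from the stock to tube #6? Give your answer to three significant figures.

1.80 × 10^7

Step 1: 40-fold → factor 40
Step 2: 0.2 mL + 2.3 mL = 2.5 mL total → factor 2.5/0.2 = 12.5
Step 3: 0.1 mL brought to 0.6 mL → factor 0.6/0.1 = 6
Step 4: 100 μL brought to 2000 μL → factor 2000/100 = 20
Step 5: 10 μL brought to 1 mL → factor 1000/10 = 100
Step 6: 0.25 mL + 0.5 mL = 0.75 mL total → factor 0.75/0.25 = 3
Overall dilution factor = 40 × 12.5 × 6 × 20 × 100 × 3 = 1.8 × 10^7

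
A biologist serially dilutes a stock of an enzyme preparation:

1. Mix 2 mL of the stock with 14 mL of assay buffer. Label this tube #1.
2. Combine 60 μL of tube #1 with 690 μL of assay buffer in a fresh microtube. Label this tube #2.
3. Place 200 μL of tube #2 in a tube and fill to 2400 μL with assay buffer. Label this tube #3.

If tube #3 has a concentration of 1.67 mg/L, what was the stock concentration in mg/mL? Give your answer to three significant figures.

Step 1: 2 mL + 14 mL = 16 mL total → factor 16/2 = 8
Step 2: 60 μL + 690 μL = 750 μL total → factor 750/60 = 12.5
Step 3: 200 μL brought to 2400 μL → factor 2400/200 = 12
Overall dilution factor = 8 × 12.5 × 12 = 1200
Stock = 1.67 mg/L × 1200 = 2004 mg/L = 2.00 mg/mL

2.00 mg/mL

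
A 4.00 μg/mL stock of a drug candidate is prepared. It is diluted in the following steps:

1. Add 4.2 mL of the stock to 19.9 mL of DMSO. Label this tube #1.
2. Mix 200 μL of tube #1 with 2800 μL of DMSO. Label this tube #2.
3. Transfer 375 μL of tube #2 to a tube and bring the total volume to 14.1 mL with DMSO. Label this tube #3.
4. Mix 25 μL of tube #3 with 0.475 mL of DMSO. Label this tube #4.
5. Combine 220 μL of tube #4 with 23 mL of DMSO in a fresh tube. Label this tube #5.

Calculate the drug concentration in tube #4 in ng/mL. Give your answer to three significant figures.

0.0618 ng/mL

Step 1: 4.2 mL + 19.9 mL = 24.1 mL total → factor 24.1/4.2 = 5.7381
Step 2: 200 μL + 2800 μL = 3000 μL total → factor 3000/200 = 15
Step 3: 375 μL brought to 14.1 mL → factor 14100/375 = 37.6
Step 4: 25 μL + 0.475 mL = 500 μL total → factor 500/25 = 20
Dilution factor through tube #4 = 5.7381 × 15 × 37.6 × 20 = 64726
[tube #4] = 4.00 μg/mL / 64726 = 6.180 × 10^-5 μg/mL = 0.0618 ng/mL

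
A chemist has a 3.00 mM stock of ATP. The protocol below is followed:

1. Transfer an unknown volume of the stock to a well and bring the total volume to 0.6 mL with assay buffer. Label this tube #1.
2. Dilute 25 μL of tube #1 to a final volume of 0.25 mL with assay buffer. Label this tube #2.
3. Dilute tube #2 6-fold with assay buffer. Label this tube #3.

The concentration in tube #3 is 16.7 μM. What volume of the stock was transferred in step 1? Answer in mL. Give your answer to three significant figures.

0.200 mL

Step 1: v brought to 0.6 mL → factor = 0.6 mL/v
Step 2: 25 μL brought to 0.25 mL → factor 250/25 = 10
Step 3: 6-fold → factor 6
Product of known-step factors = 60
Overall factor = 3.00 mM / (16.7 μM) = 179.64
Step-1 factor = 179.64 / 60 = 2.994
v = 0.6 mL / 2.994 = 0.200 mL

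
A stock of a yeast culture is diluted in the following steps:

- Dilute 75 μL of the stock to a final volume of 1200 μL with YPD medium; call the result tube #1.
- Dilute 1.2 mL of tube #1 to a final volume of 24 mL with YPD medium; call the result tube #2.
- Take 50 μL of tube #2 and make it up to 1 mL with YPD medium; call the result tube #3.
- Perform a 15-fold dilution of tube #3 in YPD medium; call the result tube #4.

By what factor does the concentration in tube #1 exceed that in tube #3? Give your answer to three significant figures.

400

Step 1: 75 μL brought to 1200 μL → factor 1200/75 = 16
Step 2: 1.2 mL brought to 24 mL → factor 24/1.2 = 20
Step 3: 50 μL brought to 1 mL → factor 1000/50 = 20
Dilution factor to tube #1 = 16; to tube #3 = 6400
[tube #1]/[tube #3] = (factor to tube #3)/(factor to tube #1) = 6400/16 = 400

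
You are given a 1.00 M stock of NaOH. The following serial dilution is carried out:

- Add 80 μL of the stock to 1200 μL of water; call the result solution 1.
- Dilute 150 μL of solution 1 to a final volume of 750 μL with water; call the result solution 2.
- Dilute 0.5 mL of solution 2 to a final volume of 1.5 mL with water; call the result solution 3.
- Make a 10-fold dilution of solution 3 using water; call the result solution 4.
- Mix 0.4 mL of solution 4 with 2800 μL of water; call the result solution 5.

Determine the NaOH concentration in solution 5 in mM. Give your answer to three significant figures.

Step 1: 80 μL + 1200 μL = 1280 μL total → factor 1280/80 = 16
Step 2: 150 μL brought to 750 μL → factor 750/150 = 5
Step 3: 0.5 mL brought to 1.5 mL → factor 1.5/0.5 = 3
Step 4: 10-fold → factor 10
Step 5: 0.4 mL + 2800 μL = 3.2 mL total → factor 3.2/0.4 = 8
Overall dilution factor = 16 × 5 × 3 × 10 × 8 = 19200
Final = 1.00 M / 19200 = 5.208 × 10^-5 M = 0.0521 mM

0.0521 mM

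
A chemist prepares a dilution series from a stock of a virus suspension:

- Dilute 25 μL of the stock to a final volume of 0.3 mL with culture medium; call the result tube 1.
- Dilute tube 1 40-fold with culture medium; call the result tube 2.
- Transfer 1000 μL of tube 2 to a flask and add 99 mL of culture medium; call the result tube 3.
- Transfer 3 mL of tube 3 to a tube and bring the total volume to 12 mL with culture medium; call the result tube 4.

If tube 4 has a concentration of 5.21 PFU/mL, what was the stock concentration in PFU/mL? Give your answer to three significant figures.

Step 1: 25 μL brought to 0.3 mL → factor 300/25 = 12
Step 2: 40-fold → factor 40
Step 3: 1000 μL + 99 mL = 1 × 10^5 μL total → factor 1 × 10^5/1000 = 100
Step 4: 3 mL brought to 12 mL → factor 12/3 = 4
Overall dilution factor = 12 × 40 × 100 × 4 = 1.92 × 10^5
Stock = 5.21 PFU/mL × 1.92 × 10^5 = 1.00 × 10^6 PFU/mL

1.00 × 10^6 PFU/mL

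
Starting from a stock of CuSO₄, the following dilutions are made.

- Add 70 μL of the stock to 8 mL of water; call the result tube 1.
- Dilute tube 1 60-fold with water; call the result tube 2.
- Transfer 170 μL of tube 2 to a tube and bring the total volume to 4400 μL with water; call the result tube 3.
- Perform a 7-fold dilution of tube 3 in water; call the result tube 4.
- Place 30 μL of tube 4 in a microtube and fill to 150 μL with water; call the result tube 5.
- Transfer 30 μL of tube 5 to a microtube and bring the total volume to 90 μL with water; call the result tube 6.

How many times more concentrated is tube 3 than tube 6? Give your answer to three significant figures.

Step 1: 70 μL + 8 mL = 8070 μL total → factor 8070/70 = 115.29
Step 2: 60-fold → factor 60
Step 3: 170 μL brought to 4400 μL → factor 4400/170 = 25.882
Step 4: 7-fold → factor 7
Step 5: 30 μL brought to 150 μL → factor 150/30 = 5
Step 6: 30 μL brought to 90 μL → factor 90/30 = 3
Dilution factor to tube 3 = 1.7903 × 10^5; to tube 6 = 1.8798 × 10^7
[tube 3]/[tube 6] = (factor to tube 6)/(factor to tube 3) = 1.8798 × 10^7/1.7903 × 10^5 = 105

105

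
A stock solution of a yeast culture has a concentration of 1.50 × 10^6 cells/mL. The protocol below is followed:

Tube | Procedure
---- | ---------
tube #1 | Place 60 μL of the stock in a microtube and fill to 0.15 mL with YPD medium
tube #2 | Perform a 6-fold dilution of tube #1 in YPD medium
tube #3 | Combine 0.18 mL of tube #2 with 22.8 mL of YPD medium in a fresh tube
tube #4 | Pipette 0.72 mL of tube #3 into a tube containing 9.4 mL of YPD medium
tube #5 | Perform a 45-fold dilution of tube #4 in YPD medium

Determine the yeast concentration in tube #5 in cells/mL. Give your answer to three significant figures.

1.24 cells/mL

Step 1: 60 μL brought to 0.15 mL → factor 150/60 = 2.5
Step 2: 6-fold → factor 6
Step 3: 0.18 mL + 22.8 mL = 22.98 mL total → factor 22.98/0.18 = 127.67
Step 4: 0.72 mL + 9.4 mL = 10.12 mL total → factor 10.12/0.72 = 14.056
Step 5: 45-fold → factor 45
Overall dilution factor = 2.5 × 6 × 127.67 × 14.056 × 45 = 1.2112 × 10^6
Final = 1.50 × 10^6 cells/mL / 1.2112 × 10^6 = 1.24 cells/mL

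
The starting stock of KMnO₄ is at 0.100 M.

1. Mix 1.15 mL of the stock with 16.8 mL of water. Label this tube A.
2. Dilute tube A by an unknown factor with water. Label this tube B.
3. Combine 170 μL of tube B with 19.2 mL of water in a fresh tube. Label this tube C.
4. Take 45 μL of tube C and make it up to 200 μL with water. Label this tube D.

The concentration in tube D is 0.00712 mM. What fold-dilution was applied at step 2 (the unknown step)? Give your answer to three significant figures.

Step 1: 1.15 mL + 16.8 mL = 17.95 mL total → factor 17.95/1.15 = 15.609
Step 2: unknown factor x
Step 3: 170 μL + 19.2 mL = 19370 μL total → factor 19370/170 = 113.94
Step 4: 45 μL brought to 200 μL → factor 200/45 = 4.4444
Product of known-step factors = 7904.3
Overall factor = 0.100 M / (0.00712 mM) = 14045
x = 14045 / 7904.3 = 1.78

1.78-fold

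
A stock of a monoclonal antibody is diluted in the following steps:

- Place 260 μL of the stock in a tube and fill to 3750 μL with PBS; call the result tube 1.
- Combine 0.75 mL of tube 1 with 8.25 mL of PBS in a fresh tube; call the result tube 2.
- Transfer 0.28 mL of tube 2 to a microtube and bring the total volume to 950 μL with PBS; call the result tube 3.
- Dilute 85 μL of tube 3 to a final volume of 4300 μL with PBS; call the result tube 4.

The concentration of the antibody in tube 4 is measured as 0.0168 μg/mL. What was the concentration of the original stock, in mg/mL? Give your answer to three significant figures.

Step 1: 260 μL brought to 3750 μL → factor 3750/260 = 14.423
Step 2: 0.75 mL + 8.25 mL = 9 mL total → factor 9/0.75 = 12
Step 3: 0.28 mL brought to 950 μL → factor 0.95/0.28 = 3.3929
Step 4: 85 μL brought to 4300 μL → factor 4300/85 = 50.588
Overall dilution factor = 14.423 × 12 × 3.3929 × 50.588 = 29707
Stock = 0.0168 μg/mL × 29707 = 499.1 μg/mL = 0.499 mg/mL

0.499 mg/mL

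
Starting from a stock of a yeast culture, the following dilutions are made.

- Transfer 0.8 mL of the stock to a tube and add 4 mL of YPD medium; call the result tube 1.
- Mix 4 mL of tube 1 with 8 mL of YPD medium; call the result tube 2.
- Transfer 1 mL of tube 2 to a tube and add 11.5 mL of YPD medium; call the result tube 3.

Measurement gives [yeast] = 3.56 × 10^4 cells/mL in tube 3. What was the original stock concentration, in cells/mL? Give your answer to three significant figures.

8.01 × 10^6 cells/mL

Step 1: 0.8 mL + 4 mL = 4.8 mL total → factor 4.8/0.8 = 6
Step 2: 4 mL + 8 mL = 12 mL total → factor 12/4 = 3
Step 3: 1 mL + 11.5 mL = 12.5 mL total → factor 12.5/1 = 12.5
Overall dilution factor = 6 × 3 × 12.5 = 225
Stock = 3.56 × 10^4 cells/mL × 225 = 8.01 × 10^6 cells/mL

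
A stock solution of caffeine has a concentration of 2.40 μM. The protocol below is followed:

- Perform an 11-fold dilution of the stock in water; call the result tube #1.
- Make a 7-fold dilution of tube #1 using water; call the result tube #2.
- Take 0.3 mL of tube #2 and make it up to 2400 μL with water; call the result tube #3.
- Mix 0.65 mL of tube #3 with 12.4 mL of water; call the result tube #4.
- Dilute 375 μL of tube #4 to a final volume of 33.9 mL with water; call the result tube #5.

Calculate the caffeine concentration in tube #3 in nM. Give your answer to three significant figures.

Step 1: 11-fold → factor 11
Step 2: 7-fold → factor 7
Step 3: 0.3 mL brought to 2400 μL → factor 2.4/0.3 = 8
Dilution factor through tube #3 = 11 × 7 × 8 = 616
[tube #3] = 2.40 μM / 616 = 0.003896 μM = 3.90 nM

3.90 nM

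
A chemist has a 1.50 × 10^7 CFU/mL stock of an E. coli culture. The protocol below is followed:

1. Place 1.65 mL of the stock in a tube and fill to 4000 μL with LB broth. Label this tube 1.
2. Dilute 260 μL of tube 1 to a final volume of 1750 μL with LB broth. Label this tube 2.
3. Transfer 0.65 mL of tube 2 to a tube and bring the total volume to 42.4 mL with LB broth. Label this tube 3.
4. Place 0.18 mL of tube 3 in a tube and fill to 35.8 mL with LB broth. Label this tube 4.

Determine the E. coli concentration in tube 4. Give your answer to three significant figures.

Step 1: 1.65 mL brought to 4000 μL → factor 4/1.65 = 2.4242
Step 2: 260 μL brought to 1750 μL → factor 1750/260 = 6.7308
Step 3: 0.65 mL brought to 42.4 mL → factor 42.4/0.65 = 65.231
Step 4: 0.18 mL brought to 35.8 mL → factor 35.8/0.18 = 198.89
Overall dilution factor = 2.4242 × 6.7308 × 65.231 × 198.89 = 2.1169 × 10^5
Final = 1.50 × 10^7 CFU/mL / 2.1169 × 10^5 = 70.9 CFU/mL

70.9 CFU/mL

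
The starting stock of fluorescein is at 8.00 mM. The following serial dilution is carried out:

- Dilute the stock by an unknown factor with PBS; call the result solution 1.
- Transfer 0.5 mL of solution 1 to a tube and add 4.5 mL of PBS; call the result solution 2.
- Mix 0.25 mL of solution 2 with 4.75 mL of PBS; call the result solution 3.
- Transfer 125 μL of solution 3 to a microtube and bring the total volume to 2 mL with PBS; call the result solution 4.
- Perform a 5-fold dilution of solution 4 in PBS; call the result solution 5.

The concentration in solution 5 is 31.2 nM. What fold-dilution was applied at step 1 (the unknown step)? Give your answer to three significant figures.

Step 1: unknown factor x
Step 2: 0.5 mL + 4.5 mL = 5 mL total → factor 5/0.5 = 10
Step 3: 0.25 mL + 4.75 mL = 5 mL total → factor 5/0.25 = 20
Step 4: 125 μL brought to 2 mL → factor 2000/125 = 16
Step 5: 5-fold → factor 5
Product of known-step factors = 16000
Overall factor = 8.00 mM / (31.2 nM) = 2.5641 × 10^5
x = 2.5641 × 10^5 / 16000 = 16.0

16.0-fold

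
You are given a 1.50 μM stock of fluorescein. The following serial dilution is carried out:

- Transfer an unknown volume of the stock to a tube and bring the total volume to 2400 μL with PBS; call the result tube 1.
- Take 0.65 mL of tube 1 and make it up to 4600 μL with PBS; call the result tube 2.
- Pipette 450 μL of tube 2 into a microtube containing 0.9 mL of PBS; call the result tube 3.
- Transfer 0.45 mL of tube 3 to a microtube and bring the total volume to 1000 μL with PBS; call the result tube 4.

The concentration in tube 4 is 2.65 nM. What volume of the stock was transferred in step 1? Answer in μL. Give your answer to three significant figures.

Step 1: v brought to 2400 μL → factor = 2400 μL/v
Step 2: 0.65 mL brought to 4600 μL → factor 4.6/0.65 = 7.0769
Step 3: 450 μL + 0.9 mL = 1350 μL total → factor 1350/450 = 3
Step 4: 0.45 mL brought to 1000 μL → factor 1/0.45 = 2.2222
Product of known-step factors = 47.179
Overall factor = 1.50 μM / (2.65 nM) = 566.04
Step-1 factor = 566.04 / 47.179 = 11.998
v = 2400 μL / 11.998 = 200 μL

200 μL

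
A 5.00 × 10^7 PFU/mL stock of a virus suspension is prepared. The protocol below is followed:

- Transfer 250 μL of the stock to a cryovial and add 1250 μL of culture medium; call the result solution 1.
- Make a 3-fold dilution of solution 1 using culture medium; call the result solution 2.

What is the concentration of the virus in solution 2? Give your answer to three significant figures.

2.78 × 10^6 PFU/mL

Step 1: 250 μL + 1250 μL = 1500 μL total → factor 1500/250 = 6
Step 2: 3-fold → factor 3
Overall dilution factor = 6 × 3 = 18
Final = 5.00 × 10^7 PFU/mL / 18 = 2.78 × 10^6 PFU/mL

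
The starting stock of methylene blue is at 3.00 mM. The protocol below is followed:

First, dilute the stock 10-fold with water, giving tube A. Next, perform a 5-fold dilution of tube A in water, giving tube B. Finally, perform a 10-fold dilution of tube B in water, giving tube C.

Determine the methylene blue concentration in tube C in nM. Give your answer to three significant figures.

Step 1: 10-fold → factor 10
Step 2: 5-fold → factor 5
Step 3: 10-fold → factor 10
Overall dilution factor = 10 × 5 × 10 = 500
Final = 3.00 mM / 500 = 0.006000 mM = 6.00 × 10^3 nM

6.00 × 10^3 nM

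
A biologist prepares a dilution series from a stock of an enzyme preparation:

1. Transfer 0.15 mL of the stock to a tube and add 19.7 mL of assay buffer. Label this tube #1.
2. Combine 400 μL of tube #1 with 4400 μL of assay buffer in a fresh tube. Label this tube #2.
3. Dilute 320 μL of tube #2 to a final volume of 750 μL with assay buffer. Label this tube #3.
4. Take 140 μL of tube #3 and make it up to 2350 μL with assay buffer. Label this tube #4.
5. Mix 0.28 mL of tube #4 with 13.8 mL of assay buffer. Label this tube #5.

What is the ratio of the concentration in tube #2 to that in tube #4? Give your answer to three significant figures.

39.3

Step 1: 0.15 mL + 19.7 mL = 19.85 mL total → factor 19.85/0.15 = 132.33
Step 2: 400 μL + 4400 μL = 4800 μL total → factor 4800/400 = 12
Step 3: 320 μL brought to 750 μL → factor 750/320 = 2.3438
Step 4: 140 μL brought to 2350 μL → factor 2350/140 = 16.786
Dilution factor to tube #2 = 1588; to tube #4 = 62474
[tube #2]/[tube #4] = (factor to tube #4)/(factor to tube #2) = 62474/1588 = 39.3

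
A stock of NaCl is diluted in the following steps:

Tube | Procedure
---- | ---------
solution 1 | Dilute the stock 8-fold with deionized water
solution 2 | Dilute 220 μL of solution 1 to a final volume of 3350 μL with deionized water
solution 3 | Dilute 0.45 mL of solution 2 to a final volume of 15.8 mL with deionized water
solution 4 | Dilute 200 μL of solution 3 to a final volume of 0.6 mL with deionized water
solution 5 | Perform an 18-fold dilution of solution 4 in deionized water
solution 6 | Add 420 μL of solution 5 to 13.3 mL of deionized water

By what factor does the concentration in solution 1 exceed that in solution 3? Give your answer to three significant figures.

535

Step 1: 8-fold → factor 8
Step 2: 220 μL brought to 3350 μL → factor 3350/220 = 15.227
Step 3: 0.45 mL brought to 15.8 mL → factor 15.8/0.45 = 35.111
Dilution factor to solution 1 = 8; to solution 3 = 4277.2
[solution 1]/[solution 3] = (factor to solution 3)/(factor to solution 1) = 4277.2/8 = 535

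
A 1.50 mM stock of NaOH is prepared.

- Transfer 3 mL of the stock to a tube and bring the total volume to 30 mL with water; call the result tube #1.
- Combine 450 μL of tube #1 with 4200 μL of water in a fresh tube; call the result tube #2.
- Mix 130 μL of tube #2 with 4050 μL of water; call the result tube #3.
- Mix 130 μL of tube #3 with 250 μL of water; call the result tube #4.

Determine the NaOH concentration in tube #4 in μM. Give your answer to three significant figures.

Step 1: 3 mL brought to 30 mL → factor 30/3 = 10
Step 2: 450 μL + 4200 μL = 4650 μL total → factor 4650/450 = 10.333
Step 3: 130 μL + 4050 μL = 4180 μL total → factor 4180/130 = 32.154
Step 4: 130 μL + 250 μL = 380 μL total → factor 380/130 = 2.9231
Overall dilution factor = 10 × 10.333 × 32.154 × 2.9231 = 9712.1
Final = 1.50 mM / 9712.1 = 0.0001544 mM = 0.154 μM

0.154 μM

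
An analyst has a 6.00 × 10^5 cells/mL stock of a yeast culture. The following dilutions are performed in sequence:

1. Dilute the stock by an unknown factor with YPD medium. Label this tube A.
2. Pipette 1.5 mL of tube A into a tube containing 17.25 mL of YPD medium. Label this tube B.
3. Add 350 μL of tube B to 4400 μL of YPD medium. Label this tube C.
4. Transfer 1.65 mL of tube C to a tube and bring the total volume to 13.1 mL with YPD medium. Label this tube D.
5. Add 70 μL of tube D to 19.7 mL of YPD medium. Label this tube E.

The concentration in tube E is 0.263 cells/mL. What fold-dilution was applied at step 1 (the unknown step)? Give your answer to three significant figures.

Step 1: unknown factor x
Step 2: 1.5 mL + 17.25 mL = 18.75 mL total → factor 18.75/1.5 = 12.5
Step 3: 350 μL + 4400 μL = 4750 μL total → factor 4750/350 = 13.571
Step 4: 1.65 mL brought to 13.1 mL → factor 13.1/1.65 = 7.9394
Step 5: 70 μL + 19.7 mL = 19770 μL total → factor 19770/70 = 282.43
Product of known-step factors = 3.8039 × 10^5
Overall factor = 6.00 × 10^5 cells/mL / (0.263 cells/mL) = 2.2814 × 10^6
x = 2.2814 × 10^6 / 3.8039 × 10^5 = 6.00

6.00-fold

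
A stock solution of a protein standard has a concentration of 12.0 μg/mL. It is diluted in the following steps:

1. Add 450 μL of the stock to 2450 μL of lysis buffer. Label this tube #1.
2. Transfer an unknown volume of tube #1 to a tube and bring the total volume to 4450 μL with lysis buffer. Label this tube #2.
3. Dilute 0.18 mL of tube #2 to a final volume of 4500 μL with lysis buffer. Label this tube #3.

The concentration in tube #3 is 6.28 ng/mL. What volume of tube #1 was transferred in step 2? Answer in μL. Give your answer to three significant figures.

Step 1: 450 μL + 2450 μL = 2900 μL total → factor 2900/450 = 6.4444
Step 2: v brought to 4450 μL → factor = 4450 μL/v
Step 3: 0.18 mL brought to 4500 μL → factor 4.5/0.18 = 25
Product of known-step factors = 161.11
Overall factor = 12.0 μg/mL / (6.28 ng/mL) = 1910.8
Step-2 factor = 1910.8 / 161.11 = 11.86
v = 4450 μL / 11.86 = 375 μL

375 μL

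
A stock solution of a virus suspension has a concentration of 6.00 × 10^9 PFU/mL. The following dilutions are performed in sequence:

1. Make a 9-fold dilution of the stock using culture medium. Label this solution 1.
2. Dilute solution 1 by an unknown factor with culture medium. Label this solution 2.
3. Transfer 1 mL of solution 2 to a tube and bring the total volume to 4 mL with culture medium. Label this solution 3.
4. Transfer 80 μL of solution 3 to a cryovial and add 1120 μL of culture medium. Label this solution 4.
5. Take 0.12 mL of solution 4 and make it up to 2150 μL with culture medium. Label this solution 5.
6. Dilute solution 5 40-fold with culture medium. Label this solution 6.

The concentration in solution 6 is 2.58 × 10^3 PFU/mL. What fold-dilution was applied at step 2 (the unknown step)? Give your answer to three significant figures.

Step 1: 9-fold → factor 9
Step 2: unknown factor x
Step 3: 1 mL brought to 4 mL → factor 4/1 = 4
Step 4: 80 μL + 1120 μL = 1200 μL total → factor 1200/80 = 15
Step 5: 0.12 mL brought to 2150 μL → factor 2.15/0.12 = 17.917
Step 6: 40-fold → factor 40
Product of known-step factors = 3.87 × 10^5
Overall factor = 6.00 × 10^9 PFU/mL / (2.58 × 10^3 PFU/mL) = 2.3256 × 10^6
x = 2.3256 × 10^6 / 3.87 × 10^5 = 6.01

6.01-fold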